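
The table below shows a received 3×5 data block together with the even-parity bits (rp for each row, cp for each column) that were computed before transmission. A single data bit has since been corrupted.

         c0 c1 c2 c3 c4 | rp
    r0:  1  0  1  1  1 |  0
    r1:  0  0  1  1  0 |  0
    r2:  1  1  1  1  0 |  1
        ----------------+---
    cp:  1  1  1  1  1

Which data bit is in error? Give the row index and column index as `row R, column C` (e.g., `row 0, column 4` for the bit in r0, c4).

Recompute each row's even parity and compare to rp:
  r0: data parity 0, sent rp 0 → ok
  r1: data parity 0, sent rp 0 → ok
  r2: data parity 0, sent rp 1 → mismatch
Recompute each column's even parity and compare to cp:
  c0: data parity 0, sent cp 1 → mismatch
  c1: data parity 1, sent cp 1 → ok
  c2: data parity 1, sent cp 1 → ok
  c3: data parity 1, sent cp 1 → ok
  c4: data parity 1, sent cp 1 → ok
Exactly one row (r2) and one column (c0) fail → the flipped bit is at their intersection.

row 2, column 0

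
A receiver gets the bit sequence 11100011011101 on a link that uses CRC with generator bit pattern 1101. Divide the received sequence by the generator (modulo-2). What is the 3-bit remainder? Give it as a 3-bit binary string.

Modulo-2 division of 11100011011101 by 1101:
  pos 0: 1110 XOR 1101 = 0011
  pos 2: 1100 XOR 1101 = 0001
  pos 5: 1110 XOR 1101 = 0011
  pos 7: 1111 XOR 1101 = 0010
  pos 9: 1010 XOR 1101 = 0111
  pos 10: 1111 XOR 1101 = 0010
Remainder = 010 (nonzero — an error is detected).

010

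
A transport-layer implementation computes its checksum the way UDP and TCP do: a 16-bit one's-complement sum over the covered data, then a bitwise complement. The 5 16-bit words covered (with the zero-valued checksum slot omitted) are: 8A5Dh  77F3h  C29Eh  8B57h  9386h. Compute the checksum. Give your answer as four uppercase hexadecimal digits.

1C32

One's-complement addition (fold any carry out of bit 15 back into bit 0):
  0x8A5D + 0x77F3 = 0x10250 → wrap carry → 0x0251
  0x0251 + 0xC29E = 0x0C4EF
  0xC4EF + 0x8B57 = 0x15046 → wrap carry → 0x5047
  0x5047 + 0x9386 = 0x0E3CD
One's-complement sum = 0xE3CD.
Checksum = ~0xE3CD & 0xFFFF = 0x1C32.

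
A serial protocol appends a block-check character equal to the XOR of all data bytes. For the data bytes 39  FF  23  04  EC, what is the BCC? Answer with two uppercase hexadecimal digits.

0D

XOR the bytes together:
  start with 0x39
  0x39 ⊕ 0xFF = 0xC6
  0xC6 ⊕ 0x23 = 0xE5
  0xE5 ⊕ 0x04 = 0xE1
  0xE1 ⊕ 0xEC = 0x0D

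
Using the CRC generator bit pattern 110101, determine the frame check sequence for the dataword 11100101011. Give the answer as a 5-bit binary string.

Append 5 zeros: 1110010101100000. Divide by 110101 (XOR where the leading bit is 1):
  pos 0: 111001 XOR 110101 = 001100
  pos 2: 110001 XOR 110101 = 000100
  pos 5: 100011 XOR 110101 = 010110
  pos 6: 101100 XOR 110101 = 011001
  pos 7: 110010 XOR 110101 = 000111
  pos 10: 111000 XOR 110101 = 001101
Remainder (last 5 bits) = 01101. This is the CRC / FCS.

01101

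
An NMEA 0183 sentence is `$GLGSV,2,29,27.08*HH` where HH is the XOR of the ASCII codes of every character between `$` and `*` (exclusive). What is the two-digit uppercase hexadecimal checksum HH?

XOR the ASCII codes of the payload characters:
  'G' = 0x47 → acc = 0x47
  'L' = 0x4C → acc = 0x0B
  'G' = 0x47 → acc = 0x4C
  'S' = 0x53 → acc = 0x1F
  'V' = 0x56 → acc = 0x49
  ',' = 0x2C → acc = 0x65
  '2' = 0x32 → acc = 0x57
  ',' = 0x2C → acc = 0x7B
  '2' = 0x32 → acc = 0x49
  '9' = 0x39 → acc = 0x70
  ',' = 0x2C → acc = 0x5C
  '2' = 0x32 → acc = 0x6E
  '7' = 0x37 → acc = 0x59
  '.' = 0x2E → acc = 0x77
  '0' = 0x30 → acc = 0x47
  '8' = 0x38 → acc = 0x7F
Checksum = 0x7F.

7F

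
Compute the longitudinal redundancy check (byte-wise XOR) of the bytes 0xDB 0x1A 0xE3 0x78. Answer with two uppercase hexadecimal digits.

XOR the bytes together:
  start with 0xDB
  0xDB ⊕ 0x1A = 0xC1
  0xC1 ⊕ 0xE3 = 0x22
  0x22 ⊕ 0x78 = 0x5A

5A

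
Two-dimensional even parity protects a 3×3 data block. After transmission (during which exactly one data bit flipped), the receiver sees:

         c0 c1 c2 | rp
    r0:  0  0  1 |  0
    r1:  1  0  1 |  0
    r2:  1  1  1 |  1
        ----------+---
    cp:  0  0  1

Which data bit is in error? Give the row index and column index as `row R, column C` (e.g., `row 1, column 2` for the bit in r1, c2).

row 0, column 1

Recompute each row's even parity and compare to rp:
  r0: data parity 1, sent rp 0 → mismatch
  r1: data parity 0, sent rp 0 → ok
  r2: data parity 1, sent rp 1 → ok
Recompute each column's even parity and compare to cp:
  c0: data parity 0, sent cp 0 → ok
  c1: data parity 1, sent cp 0 → mismatch
  c2: data parity 1, sent cp 1 → ok
Exactly one row (r0) and one column (c1) fail → the flipped bit is at their intersection.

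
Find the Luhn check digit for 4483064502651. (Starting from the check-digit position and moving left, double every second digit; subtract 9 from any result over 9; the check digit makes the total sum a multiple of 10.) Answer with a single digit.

Partial digits right→left: 1 5 6 2 0 5 4 6 0 3 8 4 4
Double every second digit counting from the check-digit position (so the 1st, 3rd, 5th, ... of the partial from the right).
  doubled (with −9 where >9): 2 3 0 8 0 7 8 → sum 28
  kept as-is: 5 2 5 6 3 4 → sum 25
Total = 28 + 25 = 53.
Check digit = (10 − (53 mod 10)) mod 10 = 7.

7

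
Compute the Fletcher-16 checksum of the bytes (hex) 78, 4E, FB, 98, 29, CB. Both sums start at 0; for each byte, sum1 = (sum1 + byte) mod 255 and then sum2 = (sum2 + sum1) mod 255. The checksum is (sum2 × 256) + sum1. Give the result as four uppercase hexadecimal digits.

3250

Running sums (mod 255):
  after byte 0 (78): sum1=120, sum2=120
  after byte 1 (4E): sum1=198, sum2=63
  after byte 2 (FB): sum1=194, sum2=2
  after byte 3 (98): sum1=91, sum2=93
  after byte 4 (29): sum1=132, sum2=225
  after byte 5 (CB): sum1=80, sum2=50
Checksum = sum2·256 + sum1 = 50·256 + 80 = 12880 = 0x3250.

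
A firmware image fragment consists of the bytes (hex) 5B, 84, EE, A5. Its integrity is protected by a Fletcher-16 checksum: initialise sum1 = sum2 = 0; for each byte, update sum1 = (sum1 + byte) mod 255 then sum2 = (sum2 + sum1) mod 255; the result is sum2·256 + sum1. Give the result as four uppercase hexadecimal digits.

7E74

Running sums (mod 255):
  after byte 0 (5B): sum1=91, sum2=91
  after byte 1 (84): sum1=223, sum2=59
  after byte 2 (EE): sum1=206, sum2=10
  after byte 3 (A5): sum1=116, sum2=126
Checksum = sum2·256 + sum1 = 126·256 + 116 = 32372 = 0x7E74.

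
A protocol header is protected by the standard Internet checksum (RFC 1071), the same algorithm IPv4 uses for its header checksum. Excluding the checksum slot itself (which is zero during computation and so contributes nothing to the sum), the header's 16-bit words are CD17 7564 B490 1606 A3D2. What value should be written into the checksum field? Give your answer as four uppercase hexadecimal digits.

One's-complement addition (fold any carry out of bit 15 back into bit 0):
  0xCD17 + 0x7564 = 0x1427B → wrap carry → 0x427C
  0x427C + 0xB490 = 0x0F70C
  0xF70C + 0x1606 = 0x10D12 → wrap carry → 0x0D13
  0x0D13 + 0xA3D2 = 0x0B0E5
One's-complement sum = 0xB0E5.
Checksum = ~0xB0E5 & 0xFFFF = 0x4F1A.

4F1A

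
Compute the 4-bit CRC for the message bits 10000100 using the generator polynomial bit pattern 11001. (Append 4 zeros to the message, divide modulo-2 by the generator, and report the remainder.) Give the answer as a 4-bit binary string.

0010

Append 4 zeros: 100001000000. Divide by 11001 (XOR where the leading bit is 1):
  pos 0: 10000 XOR 11001 = 01001
  pos 1: 10011 XOR 11001 = 01010
  pos 2: 10100 XOR 11001 = 01101
  pos 3: 11010 XOR 11001 = 00011
  pos 6: 11000 XOR 11001 = 00001
Remainder (last 4 bits) = 0010. This is the CRC / FCS.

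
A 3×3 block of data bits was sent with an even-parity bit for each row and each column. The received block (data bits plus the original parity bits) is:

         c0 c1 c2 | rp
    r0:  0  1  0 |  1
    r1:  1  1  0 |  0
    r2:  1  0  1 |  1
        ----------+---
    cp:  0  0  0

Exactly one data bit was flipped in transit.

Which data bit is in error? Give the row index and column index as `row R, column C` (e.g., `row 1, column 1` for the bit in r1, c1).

row 2, column 2

Recompute each row's even parity and compare to rp:
  r0: data parity 1, sent rp 1 → ok
  r1: data parity 0, sent rp 0 → ok
  r2: data parity 0, sent rp 1 → mismatch
Recompute each column's even parity and compare to cp:
  c0: data parity 0, sent cp 0 → ok
  c1: data parity 0, sent cp 0 → ok
  c2: data parity 1, sent cp 0 → mismatch
Exactly one row (r2) and one column (c2) fail → the flipped bit is at their intersection.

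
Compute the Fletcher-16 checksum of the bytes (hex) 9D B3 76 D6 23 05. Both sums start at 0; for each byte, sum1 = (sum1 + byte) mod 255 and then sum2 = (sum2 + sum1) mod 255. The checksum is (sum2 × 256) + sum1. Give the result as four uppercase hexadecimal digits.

Running sums (mod 255):
  after byte 0 (9D): sum1=157, sum2=157
  after byte 1 (B3): sum1=81, sum2=238
  after byte 2 (76): sum1=199, sum2=182
  after byte 3 (D6): sum1=158, sum2=85
  after byte 4 (23): sum1=193, sum2=23
  after byte 5 (05): sum1=198, sum2=221
Checksum = sum2·256 + sum1 = 221·256 + 198 = 56774 = 0xDDC6.

DDC6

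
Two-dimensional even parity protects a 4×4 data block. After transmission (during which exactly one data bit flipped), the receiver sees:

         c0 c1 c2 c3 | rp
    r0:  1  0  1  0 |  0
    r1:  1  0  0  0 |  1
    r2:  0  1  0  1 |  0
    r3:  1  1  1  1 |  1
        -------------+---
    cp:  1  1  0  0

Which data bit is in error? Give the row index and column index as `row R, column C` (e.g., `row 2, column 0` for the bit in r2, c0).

row 3, column 1

Recompute each row's even parity and compare to rp:
  r0: data parity 0, sent rp 0 → ok
  r1: data parity 1, sent rp 1 → ok
  r2: data parity 0, sent rp 0 → ok
  r3: data parity 0, sent rp 1 → mismatch
Recompute each column's even parity and compare to cp:
  c0: data parity 1, sent cp 1 → ok
  c1: data parity 0, sent cp 1 → mismatch
  c2: data parity 0, sent cp 0 → ok
  c3: data parity 0, sent cp 0 → ok
Exactly one row (r3) and one column (c1) fail → the flipped bit is at their intersection.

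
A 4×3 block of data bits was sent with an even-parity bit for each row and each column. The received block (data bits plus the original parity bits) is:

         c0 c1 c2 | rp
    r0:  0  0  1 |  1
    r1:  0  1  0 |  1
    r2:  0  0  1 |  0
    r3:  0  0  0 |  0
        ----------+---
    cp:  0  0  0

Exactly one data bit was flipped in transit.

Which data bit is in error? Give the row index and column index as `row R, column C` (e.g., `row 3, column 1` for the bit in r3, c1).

row 2, column 1

Recompute each row's even parity and compare to rp:
  r0: data parity 1, sent rp 1 → ok
  r1: data parity 1, sent rp 1 → ok
  r2: data parity 1, sent rp 0 → mismatch
  r3: data parity 0, sent rp 0 → ok
Recompute each column's even parity and compare to cp:
  c0: data parity 0, sent cp 0 → ok
  c1: data parity 1, sent cp 0 → mismatch
  c2: data parity 0, sent cp 0 → ok
Exactly one row (r2) and one column (c1) fail → the flipped bit is at their intersection.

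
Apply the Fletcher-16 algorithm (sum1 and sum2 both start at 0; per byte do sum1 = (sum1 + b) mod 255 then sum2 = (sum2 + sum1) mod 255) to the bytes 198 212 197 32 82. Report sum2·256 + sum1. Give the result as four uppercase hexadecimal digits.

19D3

Running sums (mod 255):
  after byte 0 (198): sum1=198, sum2=198
  after byte 1 (212): sum1=155, sum2=98
  after byte 2 (197): sum1=97, sum2=195
  after byte 3 (32): sum1=129, sum2=69
  after byte 4 (82): sum1=211, sum2=25
Checksum = sum2·256 + sum1 = 25·256 + 211 = 6611 = 0x19D3.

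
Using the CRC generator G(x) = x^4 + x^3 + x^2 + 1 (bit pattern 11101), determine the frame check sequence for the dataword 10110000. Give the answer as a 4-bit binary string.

Append 4 zeros: 101100000000. Divide by 11101 (XOR where the leading bit is 1):
  pos 0: 10110 XOR 11101 = 01011
  pos 1: 10110 XOR 11101 = 01011
  pos 2: 10110 XOR 11101 = 01011
  pos 3: 10110 XOR 11101 = 01011
  pos 4: 10110 XOR 11101 = 01011
  pos 5: 10110 XOR 11101 = 01011
  pos 6: 10110 XOR 11101 = 01011
  pos 7: 10110 XOR 11101 = 01011
Remainder (last 4 bits) = 1011. This is the CRC / FCS.

1011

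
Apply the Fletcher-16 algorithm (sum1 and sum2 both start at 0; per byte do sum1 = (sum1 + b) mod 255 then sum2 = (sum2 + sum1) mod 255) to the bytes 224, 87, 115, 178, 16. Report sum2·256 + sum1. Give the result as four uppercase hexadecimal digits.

Running sums (mod 255):
  after byte 0 (224): sum1=224, sum2=224
  after byte 1 (87): sum1=56, sum2=25
  after byte 2 (115): sum1=171, sum2=196
  after byte 3 (178): sum1=94, sum2=35
  after byte 4 (16): sum1=110, sum2=145
Checksum = sum2·256 + sum1 = 145·256 + 110 = 37230 = 0x916E.

916E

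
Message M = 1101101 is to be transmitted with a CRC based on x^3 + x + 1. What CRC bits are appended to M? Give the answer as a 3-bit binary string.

111

Append 3 zeros: 1101101000. Divide by 1011 (XOR where the leading bit is 1):
  pos 0: 1101 XOR 1011 = 0110
  pos 1: 1101 XOR 1011 = 0110
  pos 2: 1100 XOR 1011 = 0111
  pos 3: 1111 XOR 1011 = 0100
  pos 4: 1000 XOR 1011 = 0011
  pos 6: 1100 XOR 1011 = 0111
Remainder (last 3 bits) = 111. This is the CRC / FCS.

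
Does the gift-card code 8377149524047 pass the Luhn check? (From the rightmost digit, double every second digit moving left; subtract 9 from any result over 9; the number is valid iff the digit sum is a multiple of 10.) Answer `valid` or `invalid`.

valid

From the right, keep odd positions and double even positions (subtract 9 from any doubled value over 9):
  doubled (positions 2,4,...): 8 8 1 8 5 6 → sum 36
  kept (positions 1,3,...): 7 0 2 9 1 7 8 → sum 34
Total = 70.
70 mod 10 = 0, so the number is valid.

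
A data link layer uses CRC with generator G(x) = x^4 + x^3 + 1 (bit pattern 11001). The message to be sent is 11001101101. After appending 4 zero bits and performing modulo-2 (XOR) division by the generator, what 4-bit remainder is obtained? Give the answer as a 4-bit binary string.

Append 4 zeros: 110011011010000. Divide by 11001 (XOR where the leading bit is 1):
  pos 0: 11001 XOR 11001 = 00000
  pos 5: 10110 XOR 11001 = 01111
  pos 6: 11111 XOR 11001 = 00110
  pos 8: 11000 XOR 11001 = 00001
Remainder (last 4 bits) = 0100. This is the CRC / FCS.

0100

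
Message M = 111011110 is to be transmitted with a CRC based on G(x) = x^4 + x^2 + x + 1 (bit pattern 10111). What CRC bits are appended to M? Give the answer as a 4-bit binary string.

0111

Append 4 zeros: 1110111100000. Divide by 10111 (XOR where the leading bit is 1):
  pos 0: 11101 XOR 10111 = 01010
  pos 1: 10101 XOR 10111 = 00010
  pos 4: 10110 XOR 10111 = 00001
  pos 8: 10000 XOR 10111 = 00111
Remainder (last 4 bits) = 0111. This is the CRC / FCS.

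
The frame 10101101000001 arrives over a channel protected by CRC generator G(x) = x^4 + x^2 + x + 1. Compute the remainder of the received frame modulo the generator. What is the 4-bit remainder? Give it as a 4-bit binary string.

Modulo-2 division of 10101101000001 by 10111:
  pos 0: 10101 XOR 10111 = 00010
  pos 3: 10101 XOR 10111 = 00010
  pos 6: 10000 XOR 10111 = 00111
  pos 8: 11100 XOR 10111 = 01011
  pos 9: 10111 XOR 10111 = 00000
Remainder = 0000 (zero — the frame passes the CRC check).

0000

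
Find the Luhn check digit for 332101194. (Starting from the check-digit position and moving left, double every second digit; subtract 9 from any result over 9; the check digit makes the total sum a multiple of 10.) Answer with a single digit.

Partial digits right→left: 4 9 1 1 0 1 2 3 3
Double every second digit counting from the check-digit position (so the 1st, 3rd, 5th, ... of the partial from the right).
  doubled (with −9 where >9): 8 2 0 4 6 → sum 20
  kept as-is: 9 1 1 3 → sum 14
Total = 20 + 14 = 34.
Check digit = (10 − (34 mod 10)) mod 10 = 6.

6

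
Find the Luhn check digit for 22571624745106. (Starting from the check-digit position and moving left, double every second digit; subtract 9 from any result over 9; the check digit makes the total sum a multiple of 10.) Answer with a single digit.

5

Partial digits right→left: 6 0 1 5 4 7 4 2 6 1 7 5 2 2
Double every second digit counting from the check-digit position (so the 1st, 3rd, 5th, ... of the partial from the right).
  doubled (with −9 where >9): 3 2 8 8 3 5 4 → sum 33
  kept as-is: 0 5 7 2 1 5 2 → sum 22
Total = 33 + 22 = 55.
Check digit = (10 − (55 mod 10)) mod 10 = 5.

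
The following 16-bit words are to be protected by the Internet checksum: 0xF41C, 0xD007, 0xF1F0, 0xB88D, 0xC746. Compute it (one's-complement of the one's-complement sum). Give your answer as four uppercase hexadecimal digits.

CA15

One's-complement addition (fold any carry out of bit 15 back into bit 0):
  0xF41C + 0xD007 = 0x1C423 → wrap carry → 0xC424
  0xC424 + 0xF1F0 = 0x1B614 → wrap carry → 0xB615
  0xB615 + 0xB88D = 0x16EA2 → wrap carry → 0x6EA3
  0x6EA3 + 0xC746 = 0x135E9 → wrap carry → 0x35EA
One's-complement sum = 0x35EA.
Checksum = ~0x35EA & 0xFFFF = 0xCA15.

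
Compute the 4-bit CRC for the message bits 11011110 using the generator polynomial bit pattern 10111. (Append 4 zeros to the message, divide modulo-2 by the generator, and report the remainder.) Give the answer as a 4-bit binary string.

1001

Append 4 zeros: 110111100000. Divide by 10111 (XOR where the leading bit is 1):
  pos 0: 11011 XOR 10111 = 01100
  pos 1: 11001 XOR 10111 = 01110
  pos 2: 11101 XOR 10111 = 01010
  pos 3: 10100 XOR 10111 = 00011
  pos 6: 11000 XOR 10111 = 01111
  pos 7: 11110 XOR 10111 = 01001
Remainder (last 4 bits) = 1001. This is the CRC / FCS.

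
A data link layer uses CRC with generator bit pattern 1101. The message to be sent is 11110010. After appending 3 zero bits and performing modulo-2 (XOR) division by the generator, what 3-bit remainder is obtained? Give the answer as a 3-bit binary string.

101

Append 3 zeros: 11110010000. Divide by 1101 (XOR where the leading bit is 1):
  pos 0: 1111 XOR 1101 = 0010
  pos 2: 1000 XOR 1101 = 0101
  pos 3: 1011 XOR 1101 = 0110
  pos 4: 1100 XOR 1101 = 0001
  pos 7: 1000 XOR 1101 = 0101
Remainder (last 3 bits) = 101. This is the CRC / FCS.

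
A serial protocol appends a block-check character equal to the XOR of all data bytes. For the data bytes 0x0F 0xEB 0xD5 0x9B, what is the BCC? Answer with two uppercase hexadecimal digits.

XOR the bytes together:
  start with 0x0F
  0x0F ⊕ 0xEB = 0xE4
  0xE4 ⊕ 0xD5 = 0x31
  0x31 ⊕ 0x9B = 0xAA

AA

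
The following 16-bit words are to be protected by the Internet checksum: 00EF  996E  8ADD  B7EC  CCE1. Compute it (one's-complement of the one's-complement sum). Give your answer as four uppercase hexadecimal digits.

55F6

One's-complement addition (fold any carry out of bit 15 back into bit 0):
  0x00EF + 0x996E = 0x09A5D
  0x9A5D + 0x8ADD = 0x1253A → wrap carry → 0x253B
  0x253B + 0xB7EC = 0x0DD27
  0xDD27 + 0xCCE1 = 0x1AA08 → wrap carry → 0xAA09
One's-complement sum = 0xAA09.
Checksum = ~0xAA09 & 0xFFFF = 0x55F6.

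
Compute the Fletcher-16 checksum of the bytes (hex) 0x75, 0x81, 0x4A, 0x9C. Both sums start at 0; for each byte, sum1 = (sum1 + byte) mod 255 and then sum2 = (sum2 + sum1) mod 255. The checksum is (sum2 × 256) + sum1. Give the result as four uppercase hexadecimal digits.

Running sums (mod 255):
  after byte 0 (0x75): sum1=117, sum2=117
  after byte 1 (0x81): sum1=246, sum2=108
  after byte 2 (0x4A): sum1=65, sum2=173
  after byte 3 (0x9C): sum1=221, sum2=139
Checksum = sum2·256 + sum1 = 139·256 + 221 = 35805 = 0x8BDD.

8BDD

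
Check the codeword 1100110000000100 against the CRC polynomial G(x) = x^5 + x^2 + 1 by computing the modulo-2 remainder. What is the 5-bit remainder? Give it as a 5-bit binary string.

Modulo-2 division of 1100110000000100 by 100101:
  pos 0: 110011 XOR 100101 = 010110
  pos 1: 101100 XOR 100101 = 001001
  pos 3: 100100 XOR 100101 = 000001
  pos 8: 100001 XOR 100101 = 000100
Remainder = 10000 (nonzero — an error is detected).

10000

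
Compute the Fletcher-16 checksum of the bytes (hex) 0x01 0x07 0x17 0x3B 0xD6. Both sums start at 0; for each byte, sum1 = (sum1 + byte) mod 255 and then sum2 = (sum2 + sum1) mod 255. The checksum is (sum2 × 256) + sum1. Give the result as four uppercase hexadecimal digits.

B331

Running sums (mod 255):
  after byte 0 (0x01): sum1=1, sum2=1
  after byte 1 (0x07): sum1=8, sum2=9
  after byte 2 (0x17): sum1=31, sum2=40
  after byte 3 (0x3B): sum1=90, sum2=130
  after byte 4 (0xD6): sum1=49, sum2=179
Checksum = sum2·256 + sum1 = 179·256 + 49 = 45873 = 0xB331.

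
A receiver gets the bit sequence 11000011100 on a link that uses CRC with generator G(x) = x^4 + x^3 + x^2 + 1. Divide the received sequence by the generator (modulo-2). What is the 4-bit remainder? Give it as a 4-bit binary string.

Modulo-2 division of 11000011100 by 11101:
  pos 0: 11000 XOR 11101 = 00101
  pos 2: 10101 XOR 11101 = 01000
  pos 3: 10001 XOR 11101 = 01100
  pos 4: 11001 XOR 11101 = 00100
  pos 6: 10000 XOR 11101 = 01101
Remainder = 1101 (nonzero — an error is detected).

1101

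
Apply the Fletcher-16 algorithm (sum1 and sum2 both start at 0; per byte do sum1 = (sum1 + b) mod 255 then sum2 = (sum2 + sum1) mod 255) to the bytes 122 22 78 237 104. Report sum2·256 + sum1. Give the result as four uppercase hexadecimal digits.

EB35

Running sums (mod 255):
  after byte 0 (122): sum1=122, sum2=122
  after byte 1 (22): sum1=144, sum2=11
  after byte 2 (78): sum1=222, sum2=233
  after byte 3 (237): sum1=204, sum2=182
  after byte 4 (104): sum1=53, sum2=235
Checksum = sum2·256 + sum1 = 235·256 + 53 = 60213 = 0xEB35.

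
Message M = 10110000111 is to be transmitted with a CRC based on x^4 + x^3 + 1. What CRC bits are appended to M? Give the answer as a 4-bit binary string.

1111

Append 4 zeros: 101100001110000. Divide by 11001 (XOR where the leading bit is 1):
  pos 0: 10110 XOR 11001 = 01111
  pos 1: 11110 XOR 11001 = 00111
  pos 3: 11100 XOR 11001 = 00101
  pos 5: 10111 XOR 11001 = 01110
  pos 6: 11101 XOR 11001 = 00100
  pos 8: 10000 XOR 11001 = 01001
  pos 9: 10010 XOR 11001 = 01011
  pos 10: 10110 XOR 11001 = 01111
Remainder (last 4 bits) = 1111. This is the CRC / FCS.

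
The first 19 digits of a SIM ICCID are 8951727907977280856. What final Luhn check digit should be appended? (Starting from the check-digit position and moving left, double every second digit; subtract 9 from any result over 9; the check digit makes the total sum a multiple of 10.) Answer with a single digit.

Partial digits right→left: 6 5 8 0 8 2 7 7 9 7 0 9 7 2 7 1 5 9 8
Double every second digit counting from the check-digit position (so the 1st, 3rd, 5th, ... of the partial from the right).
  doubled (with −9 where >9): 3 7 7 5 9 0 5 5 1 7 → sum 49
  kept as-is: 5 0 2 7 7 9 2 1 9 → sum 42
Total = 49 + 42 = 91.
Check digit = (10 − (91 mod 10)) mod 10 = 9.

9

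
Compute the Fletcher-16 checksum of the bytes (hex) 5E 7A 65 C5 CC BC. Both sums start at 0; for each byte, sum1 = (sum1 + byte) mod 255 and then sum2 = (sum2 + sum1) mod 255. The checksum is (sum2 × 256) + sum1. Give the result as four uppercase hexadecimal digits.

Running sums (mod 255):
  after byte 0 (5E): sum1=94, sum2=94
  after byte 1 (7A): sum1=216, sum2=55
  after byte 2 (65): sum1=62, sum2=117
  after byte 3 (C5): sum1=4, sum2=121
  after byte 4 (CC): sum1=208, sum2=74
  after byte 5 (BC): sum1=141, sum2=215
Checksum = sum2·256 + sum1 = 215·256 + 141 = 55181 = 0xD78D.

D78D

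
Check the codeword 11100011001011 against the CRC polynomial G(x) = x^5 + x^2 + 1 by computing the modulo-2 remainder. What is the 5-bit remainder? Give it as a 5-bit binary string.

Modulo-2 division of 11100011001011 by 100101:
  pos 0: 111000 XOR 100101 = 011101
  pos 1: 111011 XOR 100101 = 011110
  pos 2: 111101 XOR 100101 = 011000
  pos 3: 110000 XOR 100101 = 010101
  pos 4: 101010 XOR 100101 = 001111
  pos 6: 111110 XOR 100101 = 011011
  pos 7: 110111 XOR 100101 = 010010
  pos 8: 100101 XOR 100101 = 000000
Remainder = 00000 (zero — the frame passes the CRC check).

00000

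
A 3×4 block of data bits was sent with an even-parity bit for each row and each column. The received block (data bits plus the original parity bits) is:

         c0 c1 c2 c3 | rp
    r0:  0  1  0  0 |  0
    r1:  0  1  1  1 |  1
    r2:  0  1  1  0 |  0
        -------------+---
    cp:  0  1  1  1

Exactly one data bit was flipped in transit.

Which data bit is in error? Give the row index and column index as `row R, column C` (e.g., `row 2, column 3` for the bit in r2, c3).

Recompute each row's even parity and compare to rp:
  r0: data parity 1, sent rp 0 → mismatch
  r1: data parity 1, sent rp 1 → ok
  r2: data parity 0, sent rp 0 → ok
Recompute each column's even parity and compare to cp:
  c0: data parity 0, sent cp 0 → ok
  c1: data parity 1, sent cp 1 → ok
  c2: data parity 0, sent cp 1 → mismatch
  c3: data parity 1, sent cp 1 → ok
Exactly one row (r0) and one column (c2) fail → the flipped bit is at their intersection.

row 0, column 2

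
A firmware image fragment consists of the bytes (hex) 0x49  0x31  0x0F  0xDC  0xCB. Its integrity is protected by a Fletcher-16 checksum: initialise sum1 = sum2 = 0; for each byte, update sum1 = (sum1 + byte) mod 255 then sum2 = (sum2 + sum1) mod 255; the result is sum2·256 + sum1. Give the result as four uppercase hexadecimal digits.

E532

Running sums (mod 255):
  after byte 0 (0x49): sum1=73, sum2=73
  after byte 1 (0x31): sum1=122, sum2=195
  after byte 2 (0x0F): sum1=137, sum2=77
  after byte 3 (0xDC): sum1=102, sum2=179
  after byte 4 (0xCB): sum1=50, sum2=229
Checksum = sum2·256 + sum1 = 229·256 + 50 = 58674 = 0xE532.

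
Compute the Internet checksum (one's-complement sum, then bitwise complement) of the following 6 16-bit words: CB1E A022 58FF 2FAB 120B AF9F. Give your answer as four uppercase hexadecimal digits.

4A69

One's-complement addition (fold any carry out of bit 15 back into bit 0):
  0xCB1E + 0xA022 = 0x16B40 → wrap carry → 0x6B41
  0x6B41 + 0x58FF = 0x0C440
  0xC440 + 0x2FAB = 0x0F3EB
  0xF3EB + 0x120B = 0x105F6 → wrap carry → 0x05F7
  0x05F7 + 0xAF9F = 0x0B596
One's-complement sum = 0xB596.
Checksum = ~0xB596 & 0xFFFF = 0x4A69.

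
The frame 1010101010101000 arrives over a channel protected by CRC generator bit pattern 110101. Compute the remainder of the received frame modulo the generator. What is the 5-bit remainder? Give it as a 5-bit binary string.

01101

Modulo-2 division of 1010101010101000 by 110101:
  pos 0: 101010 XOR 110101 = 011111
  pos 1: 111111 XOR 110101 = 001010
  pos 3: 101001 XOR 110101 = 011100
  pos 4: 111000 XOR 110101 = 001101
  pos 6: 110110 XOR 110101 = 000011
  pos 10: 111000 XOR 110101 = 001101
Remainder = 01101 (nonzero — an error is detected).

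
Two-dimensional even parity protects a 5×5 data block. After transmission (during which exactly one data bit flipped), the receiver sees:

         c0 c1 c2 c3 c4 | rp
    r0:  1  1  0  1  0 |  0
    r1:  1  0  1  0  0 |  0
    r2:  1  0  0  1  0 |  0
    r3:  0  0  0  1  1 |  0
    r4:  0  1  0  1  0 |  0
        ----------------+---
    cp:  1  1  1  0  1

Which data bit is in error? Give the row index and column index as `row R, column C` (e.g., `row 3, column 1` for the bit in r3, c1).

row 0, column 1

Recompute each row's even parity and compare to rp:
  r0: data parity 1, sent rp 0 → mismatch
  r1: data parity 0, sent rp 0 → ok
  r2: data parity 0, sent rp 0 → ok
  r3: data parity 0, sent rp 0 → ok
  r4: data parity 0, sent rp 0 → ok
Recompute each column's even parity and compare to cp:
  c0: data parity 1, sent cp 1 → ok
  c1: data parity 0, sent cp 1 → mismatch
  c2: data parity 1, sent cp 1 → ok
  c3: data parity 0, sent cp 0 → ok
  c4: data parity 1, sent cp 1 → ok
Exactly one row (r0) and one column (c1) fail → the flipped bit is at their intersection.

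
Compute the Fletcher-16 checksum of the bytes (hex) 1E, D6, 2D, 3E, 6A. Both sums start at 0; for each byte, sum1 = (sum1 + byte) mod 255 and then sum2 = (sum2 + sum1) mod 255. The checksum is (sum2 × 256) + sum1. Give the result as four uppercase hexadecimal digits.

Running sums (mod 255):
  after byte 0 (1E): sum1=30, sum2=30
  after byte 1 (D6): sum1=244, sum2=19
  after byte 2 (2D): sum1=34, sum2=53
  after byte 3 (3E): sum1=96, sum2=149
  after byte 4 (6A): sum1=202, sum2=96
Checksum = sum2·256 + sum1 = 96·256 + 202 = 24778 = 0x60CA.

60CA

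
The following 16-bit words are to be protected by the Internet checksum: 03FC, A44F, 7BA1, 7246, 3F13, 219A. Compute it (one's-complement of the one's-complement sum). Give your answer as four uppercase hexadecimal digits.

One's-complement addition (fold any carry out of bit 15 back into bit 0):
  0x03FC + 0xA44F = 0x0A84B
  0xA84B + 0x7BA1 = 0x123EC → wrap carry → 0x23ED
  0x23ED + 0x7246 = 0x09633
  0x9633 + 0x3F13 = 0x0D546
  0xD546 + 0x219A = 0x0F6E0
One's-complement sum = 0xF6E0.
Checksum = ~0xF6E0 & 0xFFFF = 0x091F.

091F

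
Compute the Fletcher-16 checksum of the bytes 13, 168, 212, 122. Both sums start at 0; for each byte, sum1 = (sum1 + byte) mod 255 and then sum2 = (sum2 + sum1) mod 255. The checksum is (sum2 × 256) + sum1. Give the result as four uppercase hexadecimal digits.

5205

Running sums (mod 255):
  after byte 0 (13): sum1=13, sum2=13
  after byte 1 (168): sum1=181, sum2=194
  after byte 2 (212): sum1=138, sum2=77
  after byte 3 (122): sum1=5, sum2=82
Checksum = sum2·256 + sum1 = 82·256 + 5 = 20997 = 0x5205.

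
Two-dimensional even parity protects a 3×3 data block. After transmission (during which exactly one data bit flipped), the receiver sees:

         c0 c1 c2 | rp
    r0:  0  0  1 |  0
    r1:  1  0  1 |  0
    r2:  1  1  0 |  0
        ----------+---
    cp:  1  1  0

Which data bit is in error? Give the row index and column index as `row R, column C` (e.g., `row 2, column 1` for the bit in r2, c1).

row 0, column 0

Recompute each row's even parity and compare to rp:
  r0: data parity 1, sent rp 0 → mismatch
  r1: data parity 0, sent rp 0 → ok
  r2: data parity 0, sent rp 0 → ok
Recompute each column's even parity and compare to cp:
  c0: data parity 0, sent cp 1 → mismatch
  c1: data parity 1, sent cp 1 → ok
  c2: data parity 0, sent cp 0 → ok
Exactly one row (r0) and one column (c0) fail → the flipped bit is at their intersection.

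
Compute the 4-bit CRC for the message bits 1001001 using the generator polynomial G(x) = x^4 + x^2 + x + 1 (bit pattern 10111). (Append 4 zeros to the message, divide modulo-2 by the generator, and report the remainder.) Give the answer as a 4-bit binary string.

Append 4 zeros: 10010010000. Divide by 10111 (XOR where the leading bit is 1):
  pos 0: 10010 XOR 10111 = 00101
  pos 2: 10101 XOR 10111 = 00010
  pos 5: 10000 XOR 10111 = 00111
Remainder (last 4 bits) = 1110. This is the CRC / FCS.

1110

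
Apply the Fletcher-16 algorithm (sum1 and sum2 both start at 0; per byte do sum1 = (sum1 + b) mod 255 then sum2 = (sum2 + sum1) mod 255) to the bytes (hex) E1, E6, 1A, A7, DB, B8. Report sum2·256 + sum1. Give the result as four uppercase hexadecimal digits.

Running sums (mod 255):
  after byte 0 (E1): sum1=225, sum2=225
  after byte 1 (E6): sum1=200, sum2=170
  after byte 2 (1A): sum1=226, sum2=141
  after byte 3 (A7): sum1=138, sum2=24
  after byte 4 (DB): sum1=102, sum2=126
  after byte 5 (B8): sum1=31, sum2=157
Checksum = sum2·256 + sum1 = 157·256 + 31 = 40223 = 0x9D1F.

9D1F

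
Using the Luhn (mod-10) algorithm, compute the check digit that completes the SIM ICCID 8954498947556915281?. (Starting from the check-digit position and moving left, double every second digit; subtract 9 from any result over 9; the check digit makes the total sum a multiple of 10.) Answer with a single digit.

2

Partial digits right→left: 1 8 2 5 1 9 6 5 5 7 4 9 8 9 4 4 5 9 8
Double every second digit counting from the check-digit position (so the 1st, 3rd, 5th, ... of the partial from the right).
  doubled (with −9 where >9): 2 4 2 3 1 8 7 8 1 7 → sum 43
  kept as-is: 8 5 9 5 7 9 9 4 9 → sum 65
Total = 43 + 65 = 108.
Check digit = (10 − (108 mod 10)) mod 10 = 2.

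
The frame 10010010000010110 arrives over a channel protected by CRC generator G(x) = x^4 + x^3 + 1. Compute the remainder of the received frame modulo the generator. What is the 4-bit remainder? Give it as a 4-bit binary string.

Modulo-2 division of 10010010000010110 by 11001:
  pos 0: 10010 XOR 11001 = 01011
  pos 1: 10110 XOR 11001 = 01111
  pos 2: 11111 XOR 11001 = 00110
  pos 4: 11000 XOR 11001 = 00001
  pos 8: 10001 XOR 11001 = 01000
  pos 9: 10000 XOR 11001 = 01001
  pos 10: 10011 XOR 11001 = 01010
  pos 11: 10101 XOR 11001 = 01100
  pos 12: 11000 XOR 11001 = 00001
Remainder = 0001 (nonzero — an error is detected).

0001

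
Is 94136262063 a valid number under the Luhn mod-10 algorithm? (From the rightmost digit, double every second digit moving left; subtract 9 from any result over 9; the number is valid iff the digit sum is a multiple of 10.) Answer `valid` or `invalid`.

From the right, keep odd positions and double even positions (subtract 9 from any doubled value over 9):
  doubled (positions 2,4,...): 3 4 4 6 8 → sum 25
  kept (positions 1,3,...): 3 0 6 6 1 9 → sum 25
Total = 50.
50 mod 10 = 0, so the number is valid.

valid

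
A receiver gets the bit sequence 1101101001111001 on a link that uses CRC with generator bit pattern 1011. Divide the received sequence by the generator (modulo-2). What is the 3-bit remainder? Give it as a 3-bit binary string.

000

Modulo-2 division of 1101101001111001 by 1011:
  pos 0: 1101 XOR 1011 = 0110
  pos 1: 1101 XOR 1011 = 0110
  pos 2: 1100 XOR 1011 = 0111
  pos 3: 1111 XOR 1011 = 0100
  pos 4: 1000 XOR 1011 = 0011
  pos 6: 1101 XOR 1011 = 0110
  pos 7: 1101 XOR 1011 = 0110
  pos 8: 1101 XOR 1011 = 0110
  pos 9: 1101 XOR 1011 = 0110
  pos 10: 1100 XOR 1011 = 0111
  pos 11: 1110 XOR 1011 = 0101
  pos 12: 1011 XOR 1011 = 0000
Remainder = 000 (zero — the frame passes the CRC check).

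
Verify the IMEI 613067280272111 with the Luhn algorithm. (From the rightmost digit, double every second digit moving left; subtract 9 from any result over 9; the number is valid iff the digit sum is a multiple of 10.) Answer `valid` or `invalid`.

valid

From the right, keep odd positions and double even positions (subtract 9 from any doubled value over 9):
  doubled (positions 2,4,...): 2 4 4 7 5 0 2 → sum 24
  kept (positions 1,3,...): 1 1 7 0 2 6 3 6 → sum 26
Total = 50.
50 mod 10 = 0, so the number is valid.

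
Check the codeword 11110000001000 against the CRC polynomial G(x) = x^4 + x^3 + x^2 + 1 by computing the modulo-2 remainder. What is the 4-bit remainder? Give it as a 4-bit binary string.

Modulo-2 division of 11110000001000 by 11101:
  pos 0: 11110 XOR 11101 = 00011
  pos 3: 11000 XOR 11101 = 00101
  pos 5: 10100 XOR 11101 = 01001
  pos 6: 10011 XOR 11101 = 01110
  pos 7: 11100 XOR 11101 = 00001
Remainder = 0100 (nonzero — an error is detected).

0100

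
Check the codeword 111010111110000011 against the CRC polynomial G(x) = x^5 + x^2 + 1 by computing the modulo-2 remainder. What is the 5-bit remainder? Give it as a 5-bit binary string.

11101

Modulo-2 division of 111010111110000011 by 100101:
  pos 0: 111010 XOR 100101 = 011111
  pos 1: 111111 XOR 100101 = 011010
  pos 2: 110101 XOR 100101 = 010000
  pos 3: 100001 XOR 100101 = 000100
  pos 6: 100110 XOR 100101 = 000011
  pos 10: 110000 XOR 100101 = 010101
  pos 11: 101011 XOR 100101 = 001110
Remainder = 11101 (nonzero — an error is detected).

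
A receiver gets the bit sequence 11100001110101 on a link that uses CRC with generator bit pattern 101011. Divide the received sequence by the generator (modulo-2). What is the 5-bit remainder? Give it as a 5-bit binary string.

Modulo-2 division of 11100001110101 by 101011:
  pos 0: 111000 XOR 101011 = 010011
  pos 1: 100110 XOR 101011 = 001101
  pos 3: 110111 XOR 101011 = 011100
  pos 4: 111001 XOR 101011 = 010010
  pos 5: 100100 XOR 101011 = 001111
  pos 7: 111110 XOR 101011 = 010101
  pos 8: 101011 XOR 101011 = 000000
Remainder = 00000 (zero — the frame passes the CRC check).

00000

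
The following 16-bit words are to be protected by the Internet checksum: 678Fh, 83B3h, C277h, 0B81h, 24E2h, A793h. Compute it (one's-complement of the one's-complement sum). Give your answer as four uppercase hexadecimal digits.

7A4E

One's-complement addition (fold any carry out of bit 15 back into bit 0):
  0x678F + 0x83B3 = 0x0EB42
  0xEB42 + 0xC277 = 0x1ADB9 → wrap carry → 0xADBA
  0xADBA + 0x0B81 = 0x0B93B
  0xB93B + 0x24E2 = 0x0DE1D
  0xDE1D + 0xA793 = 0x185B0 → wrap carry → 0x85B1
One's-complement sum = 0x85B1.
Checksum = ~0x85B1 & 0xFFFF = 0x7A4E.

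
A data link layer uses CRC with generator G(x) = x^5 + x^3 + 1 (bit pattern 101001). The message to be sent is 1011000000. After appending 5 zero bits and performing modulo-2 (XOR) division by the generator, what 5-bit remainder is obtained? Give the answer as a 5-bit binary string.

10010

Append 5 zeros: 101100000000000. Divide by 101001 (XOR where the leading bit is 1):
  pos 0: 101100 XOR 101001 = 000101
  pos 3: 101000 XOR 101001 = 000001
  pos 8: 100000 XOR 101001 = 001001
Remainder (last 5 bits) = 10010. This is the CRC / FCS.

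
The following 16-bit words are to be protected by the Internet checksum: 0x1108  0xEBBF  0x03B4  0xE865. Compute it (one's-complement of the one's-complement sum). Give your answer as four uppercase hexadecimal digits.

171E

One's-complement addition (fold any carry out of bit 15 back into bit 0):
  0x1108 + 0xEBBF = 0x0FCC7
  0xFCC7 + 0x03B4 = 0x1007B → wrap carry → 0x007C
  0x007C + 0xE865 = 0x0E8E1
One's-complement sum = 0xE8E1.
Checksum = ~0xE8E1 & 0xFFFF = 0x171E.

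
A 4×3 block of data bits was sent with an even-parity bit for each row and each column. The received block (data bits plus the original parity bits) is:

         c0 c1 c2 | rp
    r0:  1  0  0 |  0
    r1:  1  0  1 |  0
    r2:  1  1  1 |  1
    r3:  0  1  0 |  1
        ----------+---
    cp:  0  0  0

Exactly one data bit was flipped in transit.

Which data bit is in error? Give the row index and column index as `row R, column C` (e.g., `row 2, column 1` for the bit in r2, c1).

Recompute each row's even parity and compare to rp:
  r0: data parity 1, sent rp 0 → mismatch
  r1: data parity 0, sent rp 0 → ok
  r2: data parity 1, sent rp 1 → ok
  r3: data parity 1, sent rp 1 → ok
Recompute each column's even parity and compare to cp:
  c0: data parity 1, sent cp 0 → mismatch
  c1: data parity 0, sent cp 0 → ok
  c2: data parity 0, sent cp 0 → ok
Exactly one row (r0) and one column (c0) fail → the flipped bit is at their intersection.

row 0, column 0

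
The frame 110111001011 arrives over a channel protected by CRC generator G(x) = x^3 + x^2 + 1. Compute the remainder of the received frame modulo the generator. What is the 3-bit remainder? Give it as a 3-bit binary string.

Modulo-2 division of 110111001011 by 1101:
  pos 0: 1101 XOR 1101 = 0000
  pos 4: 1100 XOR 1101 = 0001
  pos 7: 1101 XOR 1101 = 0000
Remainder = 001 (nonzero — an error is detected).

001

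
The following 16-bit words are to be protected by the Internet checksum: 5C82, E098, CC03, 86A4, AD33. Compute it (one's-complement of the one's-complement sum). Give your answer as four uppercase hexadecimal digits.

C308

One's-complement addition (fold any carry out of bit 15 back into bit 0):
  0x5C82 + 0xE098 = 0x13D1A → wrap carry → 0x3D1B
  0x3D1B + 0xCC03 = 0x1091E → wrap carry → 0x091F
  0x091F + 0x86A4 = 0x08FC3
  0x8FC3 + 0xAD33 = 0x13CF6 → wrap carry → 0x3CF7
One's-complement sum = 0x3CF7.
Checksum = ~0x3CF7 & 0xFFFF = 0xC308.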